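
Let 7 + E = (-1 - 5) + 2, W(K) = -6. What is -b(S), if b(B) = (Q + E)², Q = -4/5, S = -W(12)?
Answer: -3481/25 ≈ -139.24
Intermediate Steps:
S = 6 (S = -1*(-6) = 6)
E = -11 (E = -7 + ((-1 - 5) + 2) = -7 + (-6 + 2) = -7 - 4 = -11)
Q = -⅘ (Q = -4*⅕ = -⅘ ≈ -0.80000)
b(B) = 3481/25 (b(B) = (-⅘ - 11)² = (-59/5)² = 3481/25)
-b(S) = -1*3481/25 = -3481/25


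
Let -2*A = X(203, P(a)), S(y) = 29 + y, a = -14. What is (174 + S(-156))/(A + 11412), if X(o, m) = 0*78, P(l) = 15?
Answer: 47/11412 ≈ 0.0041185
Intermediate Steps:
X(o, m) = 0
A = 0 (A = -½*0 = 0)
(174 + S(-156))/(A + 11412) = (174 + (29 - 156))/(0 + 11412) = (174 - 127)/11412 = 47*(1/11412) = 47/11412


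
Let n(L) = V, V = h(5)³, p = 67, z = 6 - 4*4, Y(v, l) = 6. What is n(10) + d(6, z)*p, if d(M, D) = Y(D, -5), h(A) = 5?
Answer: 527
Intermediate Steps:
z = -10 (z = 6 - 16 = -10)
V = 125 (V = 5³ = 125)
n(L) = 125
d(M, D) = 6
n(10) + d(6, z)*p = 125 + 6*67 = 125 + 402 = 527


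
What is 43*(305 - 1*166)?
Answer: 5977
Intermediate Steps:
43*(305 - 1*166) = 43*(305 - 166) = 43*139 = 5977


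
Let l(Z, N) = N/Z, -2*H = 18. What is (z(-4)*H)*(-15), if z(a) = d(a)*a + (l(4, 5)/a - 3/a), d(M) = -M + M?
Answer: 945/16 ≈ 59.063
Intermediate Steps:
H = -9 (H = -1/2*18 = -9)
d(M) = 0
z(a) = -7/(4*a) (z(a) = 0*a + ((5/4)/a - 3/a) = 0 + ((5*(1/4))/a - 3/a) = 0 + (5/(4*a) - 3/a) = 0 - 7/(4*a) = -7/(4*a))
(z(-4)*H)*(-15) = (-7/4/(-4)*(-9))*(-15) = (-7/4*(-1/4)*(-9))*(-15) = ((7/16)*(-9))*(-15) = -63/16*(-15) = 945/16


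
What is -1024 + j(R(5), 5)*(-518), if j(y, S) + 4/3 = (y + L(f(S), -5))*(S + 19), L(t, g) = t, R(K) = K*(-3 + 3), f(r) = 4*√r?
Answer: -1000/3 - 49728*√5 ≈ -1.1153e+5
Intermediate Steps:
R(K) = 0 (R(K) = K*0 = 0)
j(y, S) = -4/3 + (19 + S)*(y + 4*√S) (j(y, S) = -4/3 + (y + 4*√S)*(S + 19) = -4/3 + (y + 4*√S)*(19 + S) = -4/3 + (19 + S)*(y + 4*√S))
-1024 + j(R(5), 5)*(-518) = -1024 + (-4/3 + 4*5^(3/2) + 19*0 + 76*√5 + 5*0)*(-518) = -1024 + (-4/3 + 4*(5*√5) + 0 + 76*√5 + 0)*(-518) = -1024 + (-4/3 + 20*√5 + 0 + 76*√5 + 0)*(-518) = -1024 + (-4/3 + 96*√5)*(-518) = -1024 + (2072/3 - 49728*√5) = -1000/3 - 49728*√5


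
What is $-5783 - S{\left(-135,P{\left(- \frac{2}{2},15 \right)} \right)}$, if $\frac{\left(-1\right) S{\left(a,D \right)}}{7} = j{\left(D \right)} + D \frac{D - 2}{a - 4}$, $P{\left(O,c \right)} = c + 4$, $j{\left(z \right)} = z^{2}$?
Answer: $- \frac{454845}{139} \approx -3272.3$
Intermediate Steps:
$P{\left(O,c \right)} = 4 + c$
$S{\left(a,D \right)} = - 7 D^{2} - \frac{7 D \left(-2 + D\right)}{-4 + a}$ ($S{\left(a,D \right)} = - 7 \left(D^{2} + D \frac{D - 2}{a - 4}\right) = - 7 \left(D^{2} + D \frac{-2 + D}{-4 + a}\right) = - 7 \left(D^{2} + \frac{D \left(-2 + D\right)}{-4 + a}\right) = - 7 D^{2} - \frac{7 D \left(-2 + D\right)}{-4 + a}$)
$-5783 - S{\left(-135,P{\left(- \frac{2}{2},15 \right)} \right)} = -5783 - \frac{7 \left(4 + 15\right) \left(2 + 3 \left(4 + 15\right) - \left(4 + 15\right) \left(-135\right)\right)}{-4 - 135} = -5783 - 7 \cdot 19 \frac{1}{-139} \left(2 + 3 \cdot 19 - 19 \left(-135\right)\right) = -5783 - 7 \cdot 19 \left(- \frac{1}{139}\right) \left(2 + 57 + 2565\right) = -5783 - 7 \cdot 19 \left(- \frac{1}{139}\right) 2624 = -5783 - - \frac{348992}{139} = -5783 + \frac{348992}{139} = - \frac{454845}{139}$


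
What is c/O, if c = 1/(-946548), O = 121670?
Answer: -1/115166495160 ≈ -8.6831e-12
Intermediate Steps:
c = -1/946548 ≈ -1.0565e-6
c/O = -1/946548/121670 = -1/946548*1/121670 = -1/115166495160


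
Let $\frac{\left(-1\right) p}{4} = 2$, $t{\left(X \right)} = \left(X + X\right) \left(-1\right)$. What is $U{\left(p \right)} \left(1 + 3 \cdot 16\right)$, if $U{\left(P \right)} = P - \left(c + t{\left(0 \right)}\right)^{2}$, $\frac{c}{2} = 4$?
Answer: $-3528$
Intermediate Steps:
$c = 8$ ($c = 2 \cdot 4 = 8$)
$t{\left(X \right)} = - 2 X$ ($t{\left(X \right)} = 2 X \left(-1\right) = - 2 X$)
$p = -8$ ($p = \left(-4\right) 2 = -8$)
$U{\left(P \right)} = -64 + P$ ($U{\left(P \right)} = P - \left(8 - 0\right)^{2} = P - \left(8 + 0\right)^{2} = P - 8^{2} = P - 64 = -64 + P$)
$U{\left(p \right)} \left(1 + 3 \cdot 16\right) = \left(-64 - 8\right) \left(1 + 3 \cdot 16\right) = - 72 \left(1 + 48\right) = \left(-72\right) 49 = -3528$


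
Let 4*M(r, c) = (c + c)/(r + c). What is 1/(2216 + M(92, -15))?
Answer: 154/341249 ≈ 0.00045128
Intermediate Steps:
M(r, c) = c/(2*(c + r)) (M(r, c) = ((c + c)/(r + c))/4 = ((2*c)/(c + r))/4 = (2*c/(c + r))/4 = c/(2*(c + r)))
1/(2216 + M(92, -15)) = 1/(2216 + (½)*(-15)/(-15 + 92)) = 1/(2216 + (½)*(-15)/77) = 1/(2216 + (½)*(-15)*(1/77)) = 1/(2216 - 15/154) = 1/(341249/154) = 154/341249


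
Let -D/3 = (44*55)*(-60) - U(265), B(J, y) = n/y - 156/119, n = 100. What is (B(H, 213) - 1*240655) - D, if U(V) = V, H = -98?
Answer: -17161207678/25347 ≈ -6.7705e+5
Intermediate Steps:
B(J, y) = -156/119 + 100/y (B(J, y) = 100/y - 156/119 = -156/119 + 100/y)
D = 436395 (D = -3*((44*55)*(-60) - 1*265) = -3*(2420*(-60) - 265) = -3*(-145200 - 265) = -3*(-145465) = 436395)
(B(H, 213) - 1*240655) - D = ((-156/119 + 100/213) - 1*240655) - 1*436395 = ((-156/119 + 100*(1/213)) - 240655) - 436395 = ((-156/119 + 100/213) - 240655) - 436395 = (-21328/25347 - 240655) - 436395 = -6099903613/25347 - 436395 = -17161207678/25347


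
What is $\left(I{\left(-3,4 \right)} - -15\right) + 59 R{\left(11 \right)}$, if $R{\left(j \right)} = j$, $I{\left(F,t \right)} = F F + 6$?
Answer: $679$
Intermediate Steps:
$I{\left(F,t \right)} = 6 + F^{2}$ ($I{\left(F,t \right)} = F^{2} + 6 = 6 + F^{2}$)
$\left(I{\left(-3,4 \right)} - -15\right) + 59 R{\left(11 \right)} = \left(\left(6 + \left(-3\right)^{2}\right) - -15\right) + 59 \cdot 11 = \left(\left(6 + 9\right) + 15\right) + 649 = \left(15 + 15\right) + 649 = 30 + 649 = 679$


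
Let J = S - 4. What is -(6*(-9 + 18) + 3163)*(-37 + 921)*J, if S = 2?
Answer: 5687656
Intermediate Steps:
J = -2 (J = 2 - 4 = -2)
-(6*(-9 + 18) + 3163)*(-37 + 921)*J = -(6*(-9 + 18) + 3163)*(-37 + 921)*(-2) = -(6*9 + 3163)*884*(-2) = -(54 + 3163)*884*(-2) = -3217*884*(-2) = -2843828*(-2) = -1*(-5687656) = 5687656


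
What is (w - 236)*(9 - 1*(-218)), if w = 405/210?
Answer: -743879/14 ≈ -53134.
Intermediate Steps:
w = 27/14 (w = 405*(1/210) = 27/14 ≈ 1.9286)
(w - 236)*(9 - 1*(-218)) = (27/14 - 236)*(9 - 1*(-218)) = -3277*(9 + 218)/14 = -3277/14*227 = -743879/14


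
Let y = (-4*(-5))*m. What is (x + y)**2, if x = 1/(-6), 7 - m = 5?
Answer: 57121/36 ≈ 1586.7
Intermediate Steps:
m = 2 (m = 7 - 1*5 = 7 - 5 = 2)
y = 40 (y = -4*(-5)*2 = 20*2 = 40)
x = -1/6 ≈ -0.16667
(x + y)**2 = (-1/6 + 40)**2 = (239/6)**2 = 57121/36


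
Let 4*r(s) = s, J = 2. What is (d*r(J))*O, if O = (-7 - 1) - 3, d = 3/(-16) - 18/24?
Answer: 165/32 ≈ 5.1563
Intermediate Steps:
d = -15/16 (d = 3*(-1/16) - 18*1/24 = -3/16 - ¾ = -15/16 ≈ -0.93750)
r(s) = s/4
O = -11 (O = -8 - 3 = -11)
(d*r(J))*O = -15*2/64*(-11) = -15/16*½*(-11) = -15/32*(-11) = 165/32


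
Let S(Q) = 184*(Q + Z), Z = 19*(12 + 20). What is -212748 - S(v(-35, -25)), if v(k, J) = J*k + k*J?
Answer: -646620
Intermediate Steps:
Z = 608 (Z = 19*32 = 608)
v(k, J) = 2*J*k (v(k, J) = J*k + J*k = 2*J*k)
S(Q) = 111872 + 184*Q (S(Q) = 184*(Q + 608) = 184*(608 + Q) = 111872 + 184*Q)
-212748 - S(v(-35, -25)) = -212748 - (111872 + 184*(2*(-25)*(-35))) = -212748 - (111872 + 184*1750) = -212748 - (111872 + 322000) = -212748 - 1*433872 = -212748 - 433872 = -646620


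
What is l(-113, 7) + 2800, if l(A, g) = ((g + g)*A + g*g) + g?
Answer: 1274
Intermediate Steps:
l(A, g) = g + g² + 2*A*g (l(A, g) = ((2*g)*A + g²) + g = (2*A*g + g²) + g = (g² + 2*A*g) + g = g + g² + 2*A*g)
l(-113, 7) + 2800 = 7*(1 + 7 + 2*(-113)) + 2800 = 7*(1 + 7 - 226) + 2800 = 7*(-218) + 2800 = -1526 + 2800 = 1274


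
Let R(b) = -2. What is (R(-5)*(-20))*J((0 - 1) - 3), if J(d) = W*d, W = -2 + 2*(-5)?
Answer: 1920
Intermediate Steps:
W = -12 (W = -2 - 10 = -12)
J(d) = -12*d
(R(-5)*(-20))*J((0 - 1) - 3) = (-2*(-20))*(-12*((0 - 1) - 3)) = 40*(-12*(-1 - 3)) = 40*(-12*(-4)) = 40*48 = 1920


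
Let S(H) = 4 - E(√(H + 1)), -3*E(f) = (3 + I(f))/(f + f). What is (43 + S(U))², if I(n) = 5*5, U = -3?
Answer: 19783/9 - 658*I*√2/3 ≈ 2198.1 - 310.18*I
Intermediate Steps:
I(n) = 25
E(f) = -14/(3*f) (E(f) = -(3 + 25)/(3*(f + f)) = -28/(3*(2*f)) = -28*1/(2*f)/3 = -14/(3*f))
S(H) = 4 + 14/(3*√(1 + H)) (S(H) = 4 - (-14)/(3*(√(H + 1))) = 4 - (-14)/(3*(√(1 + H))) = 4 - (-14)/(3*√(1 + H)) = 4 + 14/(3*√(1 + H)))
(43 + S(U))² = (43 + (4 + 14/(3*√(1 - 3))))² = (43 + (4 + 14/(3*√(-2))))² = (43 + (4 + 14*(-I*√2/2)/3))² = (43 + (4 - 7*I*√2/3))² = (47 - 7*I*√2/3)²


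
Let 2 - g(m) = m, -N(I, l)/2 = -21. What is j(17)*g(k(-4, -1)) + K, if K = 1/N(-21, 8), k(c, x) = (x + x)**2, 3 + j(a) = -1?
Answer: 337/42 ≈ 8.0238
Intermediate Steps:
j(a) = -4 (j(a) = -3 - 1 = -4)
k(c, x) = 4*x**2 (k(c, x) = (2*x)**2 = 4*x**2)
N(I, l) = 42 (N(I, l) = -2*(-21) = 42)
g(m) = 2 - m
K = 1/42 ≈ 0.023810
j(17)*g(k(-4, -1)) + K = -4*(2 - 4*(-1)**2) + 1/42 = -4*(2 - 4) + 1/42 = -4*(-2) + 1/42 = 8 + 1/42 = 337/42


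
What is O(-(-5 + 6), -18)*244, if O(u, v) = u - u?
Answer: 0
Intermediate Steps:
O(u, v) = 0
O(-(-5 + 6), -18)*244 = 0*244 = 0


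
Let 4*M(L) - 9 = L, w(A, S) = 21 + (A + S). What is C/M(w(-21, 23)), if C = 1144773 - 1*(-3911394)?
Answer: 5056167/8 ≈ 6.3202e+5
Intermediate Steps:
w(A, S) = 21 + A + S
M(L) = 9/4 + L/4
C = 5056167 (C = 1144773 + 3911394 = 5056167)
C/M(w(-21, 23)) = 5056167/(9/4 + (21 - 21 + 23)/4) = 5056167/(9/4 + (¼)*23) = 5056167/(9/4 + 23/4) = 5056167/8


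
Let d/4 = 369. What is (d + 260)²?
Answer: 3013696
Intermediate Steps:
d = 1476 (d = 4*369 = 1476)
(d + 260)² = (1476 + 260)² = 1736² = 3013696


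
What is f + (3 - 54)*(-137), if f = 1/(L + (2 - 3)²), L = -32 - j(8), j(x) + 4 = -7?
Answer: 139739/20 ≈ 6987.0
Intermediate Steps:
j(x) = -11 (j(x) = -4 - 7 = -11)
L = -21 (L = -32 - 1*(-11) = -32 + 11 = -21)
f = -1/20 (f = 1/(-21 + (2 - 3)²) = 1/(-21 + (-1)²) = 1/(-21 + 1) = 1/(-20) = -1/20 ≈ -0.050000)
f + (3 - 54)*(-137) = -1/20 + (3 - 54)*(-137) = -1/20 - 51*(-137) = -1/20 + 6987 = 139739/20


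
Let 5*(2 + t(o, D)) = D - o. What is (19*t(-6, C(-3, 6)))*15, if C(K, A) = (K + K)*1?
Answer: -570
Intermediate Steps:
C(K, A) = 2*K (C(K, A) = (2*K)*1 = 2*K)
t(o, D) = -2 - o/5 + D/5 (t(o, D) = -2 + (D - o)/5 = -2 + (-o/5 + D/5) = -2 - o/5 + D/5)
(19*t(-6, C(-3, 6)))*15 = (19*(-2 - ⅕*(-6) + (2*(-3))/5))*15 = (19*(-2 + 6/5 + (⅕)*(-6)))*15 = (19*(-2 + 6/5 - 6/5))*15 = (19*(-2))*15 = -38*15 = -570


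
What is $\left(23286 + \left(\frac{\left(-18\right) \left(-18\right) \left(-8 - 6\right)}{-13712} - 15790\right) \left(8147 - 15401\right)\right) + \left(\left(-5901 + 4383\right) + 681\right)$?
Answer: $\frac{98178527904}{857} \approx 1.1456 \cdot 10^{8}$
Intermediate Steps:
$\left(23286 + \left(\frac{\left(-18\right) \left(-18\right) \left(-8 - 6\right)}{-13712} - 15790\right) \left(8147 - 15401\right)\right) + \left(\left(-5901 + 4383\right) + 681\right) = \left(23286 + \left(324 \left(-8 - 6\right) \left(- \frac{1}{13712}\right) - 15790\right) \left(-7254\right)\right) + \left(-1518 + 681\right) = \left(23286 + \left(324 \left(-14\right) \left(- \frac{1}{13712}\right) - 15790\right) \left(-7254\right)\right) - 837 = \left(23286 + \left(\left(-4536\right) \left(- \frac{1}{13712}\right) - 15790\right) \left(-7254\right)\right) - 837 = \left(23286 + \left(\frac{567}{1714} - 15790\right) \left(-7254\right)\right) - 837 = \left(23286 - - \frac{98159289111}{857}\right) - 837 = \left(23286 + \frac{98159289111}{857}\right) - 837 = \frac{98179245213}{857} - 837 = \frac{98178527904}{857}$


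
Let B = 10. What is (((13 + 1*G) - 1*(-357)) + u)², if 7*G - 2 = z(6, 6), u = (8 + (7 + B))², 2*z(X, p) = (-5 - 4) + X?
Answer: 194072761/196 ≈ 9.9017e+5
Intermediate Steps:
z(X, p) = -9/2 + X/2 (z(X, p) = ((-5 - 4) + X)/2 = (-9 + X)/2 = -9/2 + X/2)
u = 625 (u = (8 + (7 + 10))² = (8 + 17)² = 25² = 625)
G = 1/14 (G = 2/7 + (-9/2 + (½)*6)/7 = 2/7 + (-9/2 + 3)/7 = 2/7 + (⅐)*(-3/2) = 2/7 - 3/14 = 1/14 ≈ 0.071429)
(((13 + 1*G) - 1*(-357)) + u)² = (((13 + 1*(1/14)) - 1*(-357)) + 625)² = (((13 + 1/14) + 357) + 625)² = ((183/14 + 357) + 625)² = (5181/14 + 625)² = (13931/14)² = 194072761/196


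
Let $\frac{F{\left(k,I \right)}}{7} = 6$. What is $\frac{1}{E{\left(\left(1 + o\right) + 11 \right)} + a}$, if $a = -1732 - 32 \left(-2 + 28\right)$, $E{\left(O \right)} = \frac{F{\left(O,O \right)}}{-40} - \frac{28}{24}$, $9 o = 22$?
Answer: $- \frac{60}{153973} \approx -0.00038968$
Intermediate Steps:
$o = \frac{22}{9}$ ($o = \frac{1}{9} \cdot 22 = \frac{22}{9} \approx 2.4444$)
$F{\left(k,I \right)} = 42$ ($F{\left(k,I \right)} = 7 \cdot 6 = 42$)
$E{\left(O \right)} = - \frac{133}{60}$ ($E{\left(O \right)} = \frac{42}{-40} - \frac{28}{24} = 42 \left(- \frac{1}{40}\right) - \frac{7}{6} = - \frac{21}{20} - \frac{7}{6} = - \frac{133}{60}$)
$a = -2564$ ($a = -1732 - 32 \cdot 26 = -1732 - 832 = -2564$)
$\frac{1}{E{\left(\left(1 + o\right) + 11 \right)} + a} = \frac{1}{- \frac{133}{60} - 2564} = \frac{1}{- \frac{153973}{60}} = - \frac{60}{153973}$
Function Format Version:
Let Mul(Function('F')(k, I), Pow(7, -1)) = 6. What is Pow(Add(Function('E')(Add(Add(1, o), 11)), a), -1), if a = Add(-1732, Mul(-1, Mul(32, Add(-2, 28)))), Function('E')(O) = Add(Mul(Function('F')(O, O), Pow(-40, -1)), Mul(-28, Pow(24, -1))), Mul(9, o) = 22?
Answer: Rational(-60, 153973) ≈ -0.00038968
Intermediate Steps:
o = Rational(22, 9) (o = Mul(Rational(1, 9), 22) = Rational(22, 9) ≈ 2.4444)
Function('F')(k, I) = 42 (Function('F')(k, I) = Mul(7, 6) = 42)
Function('E')(O) = Rational(-133, 60) (Function('E')(O) = Add(Mul(42, Pow(-40, -1)), Mul(-28, Pow(24, -1))) = Add(Mul(42, Rational(-1, 40)), Mul(-28, Rational(1, 24))) = Add(Rational(-21, 20), Rational(-7, 6)) = Rational(-133, 60))
a = -2564 (a = Add(-1732, Mul(-1, Mul(32, 26))) = Add(-1732, Mul(-1, 832)) = Add(-1732, -832) = -2564)
Pow(Add(Function('E')(Add(Add(1, o), 11)), a), -1) = Pow(Add(Rational(-133, 60), -2564), -1) = Pow(Rational(-153973, 60), -1) = Rational(-60, 153973)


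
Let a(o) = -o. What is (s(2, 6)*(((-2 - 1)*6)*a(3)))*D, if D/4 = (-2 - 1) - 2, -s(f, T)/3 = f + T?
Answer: 25920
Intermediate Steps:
s(f, T) = -3*T - 3*f (s(f, T) = -3*(f + T) = -3*(T + f) = -3*T - 3*f)
D = -20 (D = 4*((-2 - 1) - 2) = 4*(-3 - 2) = 4*(-5) = -20)
(s(2, 6)*(((-2 - 1)*6)*a(3)))*D = ((-3*6 - 3*2)*(((-2 - 1)*6)*(-1*3)))*(-20) = ((-18 - 6)*(-3*6*(-3)))*(-20) = -(-432)*(-3)*(-20) = -24*54*(-20) = -1296*(-20) = 25920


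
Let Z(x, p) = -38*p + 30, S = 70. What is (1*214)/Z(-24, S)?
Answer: -107/1315 ≈ -0.081369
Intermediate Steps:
Z(x, p) = 30 - 38*p
(1*214)/Z(-24, S) = (1*214)/(30 - 38*70) = 214/(30 - 2660) = 214/(-2630) = 214*(-1/2630) = -107/1315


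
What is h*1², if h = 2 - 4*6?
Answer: -22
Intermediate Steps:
h = -22 (h = 2 - 24 = -22)
h*1² = -22*1² = -22*1 = -22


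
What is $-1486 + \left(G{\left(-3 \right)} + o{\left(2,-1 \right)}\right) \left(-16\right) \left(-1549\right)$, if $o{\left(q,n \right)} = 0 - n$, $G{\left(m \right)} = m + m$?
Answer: $-125406$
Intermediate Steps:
$G{\left(m \right)} = 2 m$
$o{\left(q,n \right)} = - n$
$-1486 + \left(G{\left(-3 \right)} + o{\left(2,-1 \right)}\right) \left(-16\right) \left(-1549\right) = -1486 + \left(2 \left(-3\right) - -1\right) \left(-16\right) \left(-1549\right) = -1486 + \left(-6 + 1\right) \left(-16\right) \left(-1549\right) = -1486 + \left(-5\right) \left(-16\right) \left(-1549\right) = -1486 + 80 \left(-1549\right) = -1486 - 123920 = -125406$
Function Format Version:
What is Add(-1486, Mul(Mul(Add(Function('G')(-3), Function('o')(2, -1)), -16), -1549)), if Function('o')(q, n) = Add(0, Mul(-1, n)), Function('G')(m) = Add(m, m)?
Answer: -125406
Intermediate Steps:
Function('G')(m) = Mul(2, m)
Function('o')(q, n) = Mul(-1, n)
Add(-1486, Mul(Mul(Add(Function('G')(-3), Function('o')(2, -1)), -16), -1549)) = Add(-1486, Mul(Mul(Add(Mul(2, -3), Mul(-1, -1)), -16), -1549)) = Add(-1486, Mul(Mul(Add(-6, 1), -16), -1549)) = Add(-1486, Mul(Mul(-5, -16), -1549)) = Add(-1486, Mul(80, -1549)) = Add(-1486, -123920) = -125406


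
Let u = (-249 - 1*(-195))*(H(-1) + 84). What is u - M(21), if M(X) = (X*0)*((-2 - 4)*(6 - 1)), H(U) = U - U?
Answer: -4536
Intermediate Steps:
H(U) = 0
u = -4536 (u = (-249 - 1*(-195))*(0 + 84) = (-249 + 195)*84 = -54*84 = -4536)
M(X) = 0 (M(X) = 0*(-6*5) = 0*(-30) = 0)
u - M(21) = -4536 - 1*0 = -4536 + 0 = -4536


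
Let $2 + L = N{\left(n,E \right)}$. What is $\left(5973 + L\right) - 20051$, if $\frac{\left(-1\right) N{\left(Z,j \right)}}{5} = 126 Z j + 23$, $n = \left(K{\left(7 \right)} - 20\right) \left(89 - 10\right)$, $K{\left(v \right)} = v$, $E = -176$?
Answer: $-113887955$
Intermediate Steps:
$n = -1027$ ($n = \left(7 - 20\right) \left(89 - 10\right) = \left(-13\right) 79 = -1027$)
$N{\left(Z,j \right)} = -115 - 630 Z j$ ($N{\left(Z,j \right)} = - 5 \left(126 Z j + 23\right) = - 5 \left(23 + 126 Z j\right) = -115 - 630 Z j$)
$L = -113873877$ ($L = -2 - \left(115 - -113873760\right) = -2 - 113873875 = -113873877$)
$\left(5973 + L\right) - 20051 = \left(5973 - 113873877\right) - 20051 = -113867904 - 20051 = -113887955$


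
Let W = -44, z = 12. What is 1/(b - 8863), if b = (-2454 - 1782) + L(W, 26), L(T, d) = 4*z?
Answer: -1/13051 ≈ -7.6622e-5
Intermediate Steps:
L(T, d) = 48 (L(T, d) = 4*12 = 48)
b = -4188 (b = (-2454 - 1782) + 48 = -4236 + 48 = -4188)
1/(b - 8863) = 1/(-4188 - 8863) = 1/(-13051) = -1/13051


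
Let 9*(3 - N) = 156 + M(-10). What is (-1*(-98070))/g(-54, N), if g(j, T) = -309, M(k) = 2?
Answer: -32690/103 ≈ -317.38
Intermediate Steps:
N = -131/9 (N = 3 - (156 + 2)/9 = 3 - ⅑*158 = 3 - 158/9 = -131/9 ≈ -14.556)
(-1*(-98070))/g(-54, N) = -1*(-98070)/(-309) = 98070*(-1/309) = -32690/103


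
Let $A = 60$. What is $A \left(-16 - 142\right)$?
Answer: $-9480$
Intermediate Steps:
$A \left(-16 - 142\right) = 60 \left(-16 - 142\right) = 60 \left(-158\right) = -9480$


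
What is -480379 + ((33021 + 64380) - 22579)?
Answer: -405557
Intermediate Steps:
-480379 + ((33021 + 64380) - 22579) = -480379 + (97401 - 22579) = -480379 + 74822 = -405557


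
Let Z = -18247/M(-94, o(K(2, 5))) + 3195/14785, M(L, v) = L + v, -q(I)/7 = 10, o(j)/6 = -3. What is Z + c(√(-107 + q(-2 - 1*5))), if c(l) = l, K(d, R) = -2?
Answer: 54027947/331184 + I*√177 ≈ 163.14 + 13.304*I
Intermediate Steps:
o(j) = -18 (o(j) = 6*(-3) = -18)
q(I) = -70 (q(I) = -7*10 = -70)
Z = 54027947/331184 (Z = -18247/(-94 - 18) + 3195/14785 = -18247/(-112) + 3195*(1/14785) = -18247*(-1/112) + 639/2957 = 18247/112 + 639/2957 = 54027947/331184 ≈ 163.14)
Z + c(√(-107 + q(-2 - 1*5))) = 54027947/331184 + √(-107 - 70) = 54027947/331184 + √(-177) = 54027947/331184 + I*√177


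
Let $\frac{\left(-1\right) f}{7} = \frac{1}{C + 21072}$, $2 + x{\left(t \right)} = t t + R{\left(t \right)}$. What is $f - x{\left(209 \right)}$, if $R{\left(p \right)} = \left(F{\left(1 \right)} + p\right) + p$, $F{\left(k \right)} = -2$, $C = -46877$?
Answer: $- \frac{1137871468}{25805} \approx -44095.0$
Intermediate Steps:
$R{\left(p \right)} = -2 + 2 p$ ($R{\left(p \right)} = \left(-2 + p\right) + p = -2 + 2 p$)
$x{\left(t \right)} = -4 + t^{2} + 2 t$ ($x{\left(t \right)} = -2 + \left(t t + \left(-2 + 2 t\right)\right) = -2 + \left(t^{2} + \left(-2 + 2 t\right)\right) = -2 + \left(-2 + t^{2} + 2 t\right) = -4 + t^{2} + 2 t$)
$f = \frac{7}{25805}$ ($f = - \frac{7}{-46877 + 21072} = - \frac{7}{-25805} = \left(-7\right) \left(- \frac{1}{25805}\right) = \frac{7}{25805} \approx 0.00027127$)
$f - x{\left(209 \right)} = \frac{7}{25805} - \left(-4 + 209^{2} + 2 \cdot 209\right) = \frac{7}{25805} - \left(-4 + 43681 + 418\right) = \frac{7}{25805} - 44095 = - \frac{1137871468}{25805}$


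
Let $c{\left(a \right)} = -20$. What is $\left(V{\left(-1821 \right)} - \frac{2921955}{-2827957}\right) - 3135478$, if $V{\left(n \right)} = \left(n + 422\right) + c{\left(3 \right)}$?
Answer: $- \frac{8871006907474}{2827957} \approx -3.1369 \cdot 10^{6}$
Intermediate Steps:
$V{\left(n \right)} = 402 + n$ ($V{\left(n \right)} = \left(n + 422\right) - 20 = \left(422 + n\right) - 20 = 402 + n$)
$\left(V{\left(-1821 \right)} - \frac{2921955}{-2827957}\right) - 3135478 = \left(\left(402 - 1821\right) - \frac{2921955}{-2827957}\right) - 3135478 = \left(-1419 - - \frac{2921955}{2827957}\right) - 3135478 = \left(-1419 + \frac{2921955}{2827957}\right) - 3135478 = - \frac{4009949028}{2827957} - 3135478 = - \frac{8871006907474}{2827957}$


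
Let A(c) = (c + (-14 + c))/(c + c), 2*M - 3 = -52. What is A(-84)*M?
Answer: -637/24 ≈ -26.542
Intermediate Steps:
M = -49/2 (M = 3/2 + (½)*(-52) = 3/2 - 26 = -49/2 ≈ -24.500)
A(c) = (-14 + 2*c)/(2*c) (A(c) = (-14 + 2*c)/((2*c)) = (-14 + 2*c)*(1/(2*c)) = (-14 + 2*c)/(2*c))
A(-84)*M = ((-7 - 84)/(-84))*(-49/2) = -1/84*(-91)*(-49/2) = (13/12)*(-49/2) = -637/24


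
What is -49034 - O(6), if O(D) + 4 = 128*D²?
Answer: -53638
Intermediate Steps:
O(D) = -4 + 128*D²
-49034 - O(6) = -49034 - (-4 + 128*6²) = -49034 - (-4 + 128*36) = -49034 - (-4 + 4608) = -49034 - 1*4604 = -49034 - 4604 = -53638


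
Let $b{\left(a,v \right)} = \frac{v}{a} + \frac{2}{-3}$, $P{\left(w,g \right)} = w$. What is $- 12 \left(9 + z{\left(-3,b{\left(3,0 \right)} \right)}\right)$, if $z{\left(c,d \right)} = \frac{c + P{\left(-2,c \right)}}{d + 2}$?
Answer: $-63$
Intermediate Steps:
$b{\left(a,v \right)} = - \frac{2}{3} + \frac{v}{a}$ ($b{\left(a,v \right)} = \frac{v}{a} + 2 \left(- \frac{1}{3}\right) = \frac{v}{a} - \frac{2}{3} = - \frac{2}{3} + \frac{v}{a}$)
$z{\left(c,d \right)} = \frac{-2 + c}{2 + d}$ ($z{\left(c,d \right)} = \frac{c - 2}{d + 2} = \frac{-2 + c}{2 + d}$)
$- 12 \left(9 + z{\left(-3,b{\left(3,0 \right)} \right)}\right) = - 12 \left(9 + \frac{-2 - 3}{2 - \left(\frac{2}{3} + \frac{0}{3}\right)}\right) = - 12 \left(9 + \frac{1}{2 + \left(- \frac{2}{3} + 0 \cdot \frac{1}{3}\right)} \left(-5\right)\right) = - 12 \left(9 + \frac{1}{2 + \left(- \frac{2}{3} + 0\right)} \left(-5\right)\right) = - 12 \left(9 + \frac{1}{2 - \frac{2}{3}} \left(-5\right)\right) = - 12 \left(9 + \frac{1}{\frac{4}{3}} \left(-5\right)\right) = - 12 \left(9 + \frac{3}{4} \left(-5\right)\right) = - 12 \left(9 - \frac{15}{4}\right) = \left(-12\right) \frac{21}{4} = -63$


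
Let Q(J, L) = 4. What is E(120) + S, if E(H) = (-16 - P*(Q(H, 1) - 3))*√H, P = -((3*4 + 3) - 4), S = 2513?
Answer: 2513 - 10*√30 ≈ 2458.2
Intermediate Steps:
P = -11 (P = -((12 + 3) - 4) = -(15 - 4) = -1*11 = -11)
E(H) = -5*√H (E(H) = (-16 - (-11)*(4 - 3))*√H = (-16 - (-11))*√H = (-16 - 1*(-11))*√H = (-16 + 11)*√H = -5*√H)
E(120) + S = -10*√30 + 2513 = 2513 - 10*√30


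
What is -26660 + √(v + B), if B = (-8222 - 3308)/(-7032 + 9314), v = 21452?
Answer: -26660 + √27921373347/1141 ≈ -26514.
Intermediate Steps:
B = -5765/1141 (B = -11530/2282 = -11530*1/2282 = -5765/1141 ≈ -5.0526)
-26660 + √(v + B) = -26660 + √(21452 - 5765/1141) = -26660 + √(24470967/1141) = -26660 + √27921373347/1141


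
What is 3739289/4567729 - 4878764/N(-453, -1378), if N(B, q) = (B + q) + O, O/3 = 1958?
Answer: -22269753861529/18467328347 ≈ -1205.9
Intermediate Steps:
O = 5874 (O = 3*1958 = 5874)
N(B, q) = 5874 + B + q (N(B, q) = (B + q) + 5874 = 5874 + B + q)
3739289/4567729 - 4878764/N(-453, -1378) = 3739289/4567729 - 4878764/(5874 - 453 - 1378) = 3739289*(1/4567729) - 4878764/4043 = 3739289/4567729 - 4878764*1/4043 = 3739289/4567729 - 4878764/4043 = -22269753861529/18467328347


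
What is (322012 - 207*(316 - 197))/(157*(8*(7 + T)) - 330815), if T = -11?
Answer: -297379/335839 ≈ -0.88548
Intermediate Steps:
(322012 - 207*(316 - 197))/(157*(8*(7 + T)) - 330815) = (322012 - 207*(316 - 197))/(157*(8*(7 - 11)) - 330815) = (322012 - 207*119)/(157*(8*(-4)) - 330815) = (322012 - 24633)/(157*(-32) - 330815) = 297379/(-5024 - 330815) = 297379/(-335839) = 297379*(-1/335839) = -297379/335839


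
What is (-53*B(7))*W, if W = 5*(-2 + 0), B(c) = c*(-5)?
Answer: -18550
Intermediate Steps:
B(c) = -5*c
W = -10 (W = 5*(-2) = -10)
(-53*B(7))*W = -(-265)*7*(-10) = -53*(-35)*(-10) = 1855*(-10) = -18550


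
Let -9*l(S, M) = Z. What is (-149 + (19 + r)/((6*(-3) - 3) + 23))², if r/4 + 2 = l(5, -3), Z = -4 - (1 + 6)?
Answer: 6446521/324 ≈ 19897.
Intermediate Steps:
Z = -11 (Z = -4 - 1*7 = -4 - 7 = -11)
l(S, M) = 11/9 (l(S, M) = -⅑*(-11) = 11/9)
r = -28/9 (r = -8 + 4*(11/9) = -8 + 44/9 = -28/9 ≈ -3.1111)
(-149 + (19 + r)/((6*(-3) - 3) + 23))² = (-149 + (19 - 28/9)/((6*(-3) - 3) + 23))² = (-149 + 143/(9*((-18 - 3) + 23)))² = (-149 + 143/(9*(-21 + 23)))² = (-149 + (143/9)/2)² = (-149 + (143/9)*(½))² = (-149 + 143/18)² = (-2539/18)² = 6446521/324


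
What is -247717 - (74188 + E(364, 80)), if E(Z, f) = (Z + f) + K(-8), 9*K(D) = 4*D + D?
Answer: -2901101/9 ≈ -3.2234e+5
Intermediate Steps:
K(D) = 5*D/9 (K(D) = (4*D + D)/9 = (5*D)/9 = 5*D/9)
E(Z, f) = -40/9 + Z + f (E(Z, f) = (Z + f) + (5/9)*(-8) = (Z + f) - 40/9 = -40/9 + Z + f)
-247717 - (74188 + E(364, 80)) = -247717 - (74188 + (-40/9 + 364 + 80)) = -247717 - (74188 + 3956/9) = -247717 - 1*671648/9 = -247717 - 671648/9 = -2901101/9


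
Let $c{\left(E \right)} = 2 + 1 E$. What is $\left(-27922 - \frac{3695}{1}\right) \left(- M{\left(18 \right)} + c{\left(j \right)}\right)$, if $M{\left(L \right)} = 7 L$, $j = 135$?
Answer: $-347787$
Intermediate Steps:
$c{\left(E \right)} = 2 + E$
$\left(-27922 - \frac{3695}{1}\right) \left(- M{\left(18 \right)} + c{\left(j \right)}\right) = \left(-27922 - \frac{3695}{1}\right) \left(- 7 \cdot 18 + \left(2 + 135\right)\right) = \left(-27922 - 3695\right) \left(\left(-1\right) 126 + 137\right) = \left(-27922 - 3695\right) \left(-126 + 137\right) = \left(-31617\right) 11 = -347787$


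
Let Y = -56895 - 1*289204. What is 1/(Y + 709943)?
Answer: 1/363844 ≈ 2.7484e-6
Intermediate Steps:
Y = -346099 (Y = -56895 - 289204 = -346099)
1/(Y + 709943) = 1/(-346099 + 709943) = 1/363844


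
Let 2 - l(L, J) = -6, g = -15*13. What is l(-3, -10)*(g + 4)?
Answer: -1528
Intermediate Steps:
g = -195
l(L, J) = 8 (l(L, J) = 2 - 1*(-6) = 2 + 6 = 8)
l(-3, -10)*(g + 4) = 8*(-195 + 4) = 8*(-191) = -1528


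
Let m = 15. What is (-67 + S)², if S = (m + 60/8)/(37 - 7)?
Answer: 70225/16 ≈ 4389.1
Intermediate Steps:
S = ¾ (S = (15 + 60/8)/(37 - 7) = (15 + 60*(⅛))/30 = (15 + 15/2)*(1/30) = (45/2)*(1/30) = ¾ ≈ 0.75000)
(-67 + S)² = (-67 + ¾)² = (-265/4)² = 70225/16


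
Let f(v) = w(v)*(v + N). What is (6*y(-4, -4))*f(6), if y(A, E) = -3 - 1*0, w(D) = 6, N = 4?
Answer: -1080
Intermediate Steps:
f(v) = 24 + 6*v (f(v) = 6*(v + 4) = 6*(4 + v) = 24 + 6*v)
y(A, E) = -3 (y(A, E) = -3 + 0 = -3)
(6*y(-4, -4))*f(6) = (6*(-3))*(24 + 6*6) = -18*(24 + 36) = -18*60 = -1080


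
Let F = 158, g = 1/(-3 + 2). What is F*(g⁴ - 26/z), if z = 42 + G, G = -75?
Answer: 9322/33 ≈ 282.48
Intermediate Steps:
g = -1 (g = 1/(-1) = -1)
z = -33 (z = 42 - 75 = -33)
F*(g⁴ - 26/z) = 158*((-1)⁴ - 26/(-33)) = 158*(1 - 26*(-1/33)) = 158*(1 + 26/33) = 158*(59/33) = 9322/33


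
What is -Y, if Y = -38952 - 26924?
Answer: 65876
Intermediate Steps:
Y = -65876
-Y = -1*(-65876) = 65876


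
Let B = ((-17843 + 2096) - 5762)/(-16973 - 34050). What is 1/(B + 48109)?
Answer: 51023/2454687016 ≈ 2.0786e-5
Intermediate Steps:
B = 21509/51023 (B = (-15747 - 5762)/(-51023) = -21509*(-1/51023) = 21509/51023 ≈ 0.42156)
1/(B + 48109) = 1/(21509/51023 + 48109) = 1/(2454687016/51023) = 51023/2454687016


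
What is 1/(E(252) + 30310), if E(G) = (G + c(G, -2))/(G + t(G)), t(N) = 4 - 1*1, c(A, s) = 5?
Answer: 255/7729307 ≈ 3.2991e-5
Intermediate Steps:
t(N) = 3 (t(N) = 4 - 1 = 3)
E(G) = (5 + G)/(3 + G) (E(G) = (G + 5)/(G + 3) = (5 + G)/(3 + G))
1/(E(252) + 30310) = 1/((5 + 252)/(3 + 252) + 30310) = 1/(257/255 + 30310) = 1/(7729307/255) = 255/7729307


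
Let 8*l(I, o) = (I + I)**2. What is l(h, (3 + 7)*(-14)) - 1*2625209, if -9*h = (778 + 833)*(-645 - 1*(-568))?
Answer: 184720671/2 ≈ 9.2360e+7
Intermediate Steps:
h = 13783 (h = -(778 + 833)*(-645 - 1*(-568))/9 = -179*(-645 + 568) = -179*(-77) = -1/9*(-124047) = 13783)
l(I, o) = I**2/2 (l(I, o) = (I + I)**2/8 = (2*I)**2/8 = (4*I**2)/8 = I**2/2)
l(h, (3 + 7)*(-14)) - 1*2625209 = (1/2)*13783**2 - 1*2625209 = (1/2)*189971089 - 2625209 = 189971089/2 - 2625209 = 184720671/2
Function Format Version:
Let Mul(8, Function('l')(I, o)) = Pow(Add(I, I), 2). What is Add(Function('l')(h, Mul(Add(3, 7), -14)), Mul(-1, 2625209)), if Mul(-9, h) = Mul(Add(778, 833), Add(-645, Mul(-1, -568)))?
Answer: Rational(184720671, 2) ≈ 9.2360e+7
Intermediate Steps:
h = 13783 (h = Mul(Rational(-1, 9), Mul(Add(778, 833), Add(-645, Mul(-1, -568)))) = Mul(Rational(-1, 9), Mul(1611, Add(-645, 568))) = Mul(Rational(-1, 9), Mul(1611, -77)) = Mul(Rational(-1, 9), -124047) = 13783)
Function('l')(I, o) = Mul(Rational(1, 2), Pow(I, 2)) (Function('l')(I, o) = Mul(Rational(1, 8), Pow(Add(I, I), 2)) = Mul(Rational(1, 8), Pow(Mul(2, I), 2)) = Mul(Rational(1, 8), Mul(4, Pow(I, 2))) = Mul(Rational(1, 2), Pow(I, 2)))
Add(Function('l')(h, Mul(Add(3, 7), -14)), Mul(-1, 2625209)) = Add(Mul(Rational(1, 2), Pow(13783, 2)), Mul(-1, 2625209)) = Add(Mul(Rational(1, 2), 189971089), -2625209) = Add(Rational(189971089, 2), -2625209) = Rational(184720671, 2)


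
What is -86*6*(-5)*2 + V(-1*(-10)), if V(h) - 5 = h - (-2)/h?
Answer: 25876/5 ≈ 5175.2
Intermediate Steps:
V(h) = 5 + h + 2/h (V(h) = 5 + (h - (-2)/h) = 5 + (h + 2/h) = 5 + h + 2/h)
-86*6*(-5)*2 + V(-1*(-10)) = -86*6*(-5)*2 + (5 - 1*(-10) + 2/((-1*(-10)))) = -(-2580)*2 + (5 + 10 + 2/10) = -86*(-60) + (5 + 10 + 2*(1/10)) = 5160 + (5 + 10 + 1/5) = 5160 + 76/5 = 25876/5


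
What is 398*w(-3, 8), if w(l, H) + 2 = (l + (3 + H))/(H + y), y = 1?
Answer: -3980/9 ≈ -442.22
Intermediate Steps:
w(l, H) = -2 + (3 + H + l)/(1 + H) (w(l, H) = -2 + (l + (3 + H))/(H + 1) = -2 + (3 + H + l)/(1 + H))
398*w(-3, 8) = 398*((1 - 3 - 1*8)/(1 + 8)) = 398*((1 - 3 - 8)/9) = 398*((1/9)*(-10)) = 398*(-10/9) = -3980/9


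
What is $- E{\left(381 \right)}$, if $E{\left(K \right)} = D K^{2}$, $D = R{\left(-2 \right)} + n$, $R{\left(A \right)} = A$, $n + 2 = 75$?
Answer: $-10306431$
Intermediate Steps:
$n = 73$ ($n = -2 + 75 = 73$)
$D = 71$ ($D = -2 + 73 = 71$)
$E{\left(K \right)} = 71 K^{2}$
$- E{\left(381 \right)} = - 71 \cdot 381^{2} = - 71 \cdot 145161 = \left(-1\right) 10306431 = -10306431$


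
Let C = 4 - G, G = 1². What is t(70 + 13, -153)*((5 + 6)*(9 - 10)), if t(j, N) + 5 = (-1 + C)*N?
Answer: 3421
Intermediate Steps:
G = 1
C = 3 (C = 4 - 1*1 = 4 - 1 = 3)
t(j, N) = -5 + 2*N (t(j, N) = -5 + (-1 + 3)*N = -5 + 2*N)
t(70 + 13, -153)*((5 + 6)*(9 - 10)) = (-5 + 2*(-153))*((5 + 6)*(9 - 10)) = (-5 - 306)*(11*(-1)) = -311*(-11) = 3421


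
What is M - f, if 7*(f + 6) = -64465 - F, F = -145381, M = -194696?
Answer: -1443746/7 ≈ -2.0625e+5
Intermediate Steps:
f = 80874/7 (f = -6 + (-64465 - 1*(-145381))/7 = -6 + (-64465 + 145381)/7 = -6 + (1/7)*80916 = -6 + 80916/7 = 80874/7 ≈ 11553.)
M - f = -194696 - 1*80874/7 = -194696 - 80874/7 = -1443746/7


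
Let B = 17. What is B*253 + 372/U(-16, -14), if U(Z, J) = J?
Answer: 29921/7 ≈ 4274.4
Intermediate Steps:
B*253 + 372/U(-16, -14) = 17*253 + 372/(-14) = 4301 + 372*(-1/14) = 4301 - 186/7 = 29921/7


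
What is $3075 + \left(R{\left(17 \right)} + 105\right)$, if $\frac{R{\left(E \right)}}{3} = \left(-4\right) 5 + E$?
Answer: $3171$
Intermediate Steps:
$R{\left(E \right)} = -60 + 3 E$ ($R{\left(E \right)} = 3 \left(\left(-4\right) 5 + E\right) = 3 \left(-20 + E\right) = -60 + 3 E$)
$3075 + \left(R{\left(17 \right)} + 105\right) = 3075 + \left(\left(-60 + 3 \cdot 17\right) + 105\right) = 3075 + \left(\left(-60 + 51\right) + 105\right) = 3075 + \left(-9 + 105\right) = 3075 + 96 = 3171$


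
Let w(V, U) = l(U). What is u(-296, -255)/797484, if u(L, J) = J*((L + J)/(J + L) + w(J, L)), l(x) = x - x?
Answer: -85/265828 ≈ -0.00031976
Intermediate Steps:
l(x) = 0
w(V, U) = 0
u(L, J) = J (u(L, J) = J*((L + J)/(J + L) + 0) = J*((J + L)/(J + L) + 0) = J*(1 + 0) = J*1 = J)
u(-296, -255)/797484 = -255/797484 = -255*1/797484 = -85/265828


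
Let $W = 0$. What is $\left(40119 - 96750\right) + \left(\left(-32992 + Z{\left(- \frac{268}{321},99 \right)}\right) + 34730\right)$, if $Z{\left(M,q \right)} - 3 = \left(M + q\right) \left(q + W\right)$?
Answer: $- \frac{4833367}{107} \approx -45172.0$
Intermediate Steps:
$Z{\left(M,q \right)} = 3 + q \left(M + q\right)$ ($Z{\left(M,q \right)} = 3 + \left(M + q\right) \left(q + 0\right) = 3 + \left(M + q\right) q = 3 + q \left(M + q\right)$)
$\left(40119 - 96750\right) + \left(\left(-32992 + Z{\left(- \frac{268}{321},99 \right)}\right) + 34730\right) = \left(40119 - 96750\right) + \left(\left(-32992 + \left(3 + 99^{2} + - \frac{268}{321} \cdot 99\right)\right) + 34730\right) = -56631 + \left(\left(-32992 + \left(3 + 9801 + \left(-268\right) \frac{1}{321} \cdot 99\right)\right) + 34730\right) = -56631 + \left(\left(-32992 + \left(3 + 9801 - \frac{8844}{107}\right)\right) + 34730\right) = -56631 + \left(\left(-32992 + \frac{1040184}{107}\right) + 34730\right) = -56631 + \left(- \frac{2489960}{107} + 34730\right) = -56631 + \frac{1226150}{107} = - \frac{4833367}{107}$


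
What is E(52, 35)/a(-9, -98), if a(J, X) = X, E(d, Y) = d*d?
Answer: -1352/49 ≈ -27.592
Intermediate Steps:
E(d, Y) = d²
E(52, 35)/a(-9, -98) = 52²/(-98) = 2704*(-1/98) = -1352/49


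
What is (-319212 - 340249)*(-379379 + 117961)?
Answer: 172394975698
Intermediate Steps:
(-319212 - 340249)*(-379379 + 117961) = -659461*(-261418) = 172394975698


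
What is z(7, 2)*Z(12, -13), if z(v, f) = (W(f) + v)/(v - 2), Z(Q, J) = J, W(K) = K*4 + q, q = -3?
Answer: -156/5 ≈ -31.200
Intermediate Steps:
W(K) = -3 + 4*K (W(K) = K*4 - 3 = 4*K - 3 = -3 + 4*K)
z(v, f) = (-3 + v + 4*f)/(-2 + v) (z(v, f) = ((-3 + 4*f) + v)/(v - 2) = (-3 + v + 4*f)/(-2 + v))
z(7, 2)*Z(12, -13) = ((-3 + 7 + 4*2)/(-2 + 7))*(-13) = ((-3 + 7 + 8)/5)*(-13) = ((⅕)*12)*(-13) = (12/5)*(-13) = -156/5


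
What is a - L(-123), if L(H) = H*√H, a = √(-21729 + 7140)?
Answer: 3*I*(√1621 + 41*√123) ≈ 1484.9*I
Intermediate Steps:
a = 3*I*√1621 (a = √(-14589) = 3*I*√1621 ≈ 120.78*I)
L(H) = H^(3/2)
a - L(-123) = 3*I*√1621 - (-123)^(3/2) = 3*I*√1621 - (-123)*I*√123 = 3*I*√1621 + 123*I*√123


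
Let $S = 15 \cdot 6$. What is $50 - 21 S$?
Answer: $-1840$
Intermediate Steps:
$S = 90$
$50 - 21 S = 50 - 1890 = -1840$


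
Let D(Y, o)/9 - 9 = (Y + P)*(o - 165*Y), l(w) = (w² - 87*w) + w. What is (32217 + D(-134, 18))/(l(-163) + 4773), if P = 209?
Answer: 2494783/7560 ≈ 330.00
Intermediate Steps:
l(w) = w² - 86*w
D(Y, o) = 81 + 9*(209 + Y)*(o - 165*Y) (D(Y, o) = 81 + 9*((Y + 209)*(o - 165*Y)) = 81 + 9*((209 + Y)*(o - 165*Y)) = 81 + 9*(209 + Y)*(o - 165*Y))
(32217 + D(-134, 18))/(l(-163) + 4773) = (32217 + (81 - 310365*(-134) - 1485*(-134)² + 1881*18 + 9*(-134)*18))/(-163*(-86 - 163) + 4773) = (32217 + (81 + 41588910 - 1485*17956 + 33858 - 21708))/(-163*(-249) + 4773) = (32217 + (81 + 41588910 - 26664660 + 33858 - 21708))/(40587 + 4773) = (32217 + 14936481)/45360 = 14968698*(1/45360) = 2494783/7560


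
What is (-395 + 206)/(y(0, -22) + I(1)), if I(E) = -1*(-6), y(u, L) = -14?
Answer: 189/8 ≈ 23.625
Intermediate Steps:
I(E) = 6
(-395 + 206)/(y(0, -22) + I(1)) = (-395 + 206)/(-14 + 6) = -189/(-8) = -189*(-⅛) = 189/8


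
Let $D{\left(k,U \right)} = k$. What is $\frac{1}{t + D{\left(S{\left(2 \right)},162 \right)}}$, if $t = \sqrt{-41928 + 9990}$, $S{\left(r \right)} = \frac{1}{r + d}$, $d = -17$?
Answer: $- \frac{15}{7186051} - \frac{225 i \sqrt{31938}}{7186051} \approx -2.0874 \cdot 10^{-6} - 0.0055956 i$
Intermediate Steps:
$S{\left(r \right)} = \frac{1}{-17 + r}$ ($S{\left(r \right)} = \frac{1}{r - 17} = \frac{1}{-17 + r}$)
$t = i \sqrt{31938}$ ($t = \sqrt{-31938} = i \sqrt{31938} \approx 178.71 i$)
$\frac{1}{t + D{\left(S{\left(2 \right)},162 \right)}} = \frac{1}{i \sqrt{31938} + \frac{1}{-17 + 2}} = \frac{1}{i \sqrt{31938} + \frac{1}{-15}} = \frac{1}{i \sqrt{31938} - \frac{1}{15}} = \frac{1}{- \frac{1}{15} + i \sqrt{31938}}$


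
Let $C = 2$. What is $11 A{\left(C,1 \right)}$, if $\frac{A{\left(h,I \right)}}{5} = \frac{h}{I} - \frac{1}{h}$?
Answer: $\frac{165}{2} \approx 82.5$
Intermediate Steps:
$A{\left(h,I \right)} = - \frac{5}{h} + \frac{5 h}{I}$ ($A{\left(h,I \right)} = 5 \left(\frac{h}{I} - \frac{1}{h}\right) = 5 \left(- \frac{1}{h} + \frac{h}{I}\right) = - \frac{5}{h} + \frac{5 h}{I}$)
$11 A{\left(C,1 \right)} = 11 \left(- \frac{5}{2} + 5 \cdot 2 \cdot 1^{-1}\right) = 11 \left(\left(-5\right) \frac{1}{2} + 5 \cdot 2 \cdot 1\right) = 11 \left(- \frac{5}{2} + 10\right) = 11 \cdot \frac{15}{2} = \frac{165}{2}$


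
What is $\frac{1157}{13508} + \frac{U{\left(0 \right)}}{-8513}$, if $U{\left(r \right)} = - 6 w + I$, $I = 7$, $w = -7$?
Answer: $\frac{9187649}{114993604} \approx 0.079897$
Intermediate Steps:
$U{\left(r \right)} = 49$ ($U{\left(r \right)} = \left(-6\right) \left(-7\right) + 7 = 42 + 7 = 49$)
$\frac{1157}{13508} + \frac{U{\left(0 \right)}}{-8513} = \frac{1157}{13508} + \frac{49}{-8513} = 1157 \cdot \frac{1}{13508} + 49 \left(- \frac{1}{8513}\right) = \frac{1157}{13508} - \frac{49}{8513} = \frac{9187649}{114993604}$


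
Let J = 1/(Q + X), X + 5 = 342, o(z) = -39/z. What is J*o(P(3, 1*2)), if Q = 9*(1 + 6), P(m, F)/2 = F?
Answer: -39/1600 ≈ -0.024375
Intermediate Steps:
P(m, F) = 2*F
Q = 63 (Q = 9*7 = 63)
X = 337 (X = -5 + 342 = 337)
J = 1/400 (J = 1/(63 + 337) = 1/400 ≈ 0.0025000)
J*o(P(3, 1*2)) = (-39/(2*(1*2)))/400 = (-39/(2*2))/400 = (-39/4)/400 = (-39*¼)/400 = (1/400)*(-39/4) = -39/1600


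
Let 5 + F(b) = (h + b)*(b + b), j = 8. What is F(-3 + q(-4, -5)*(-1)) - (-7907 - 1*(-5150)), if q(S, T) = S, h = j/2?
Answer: 2762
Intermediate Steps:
h = 4 (h = 8/2 = 8*(1/2) = 4)
F(b) = -5 + 2*b*(4 + b) (F(b) = -5 + (4 + b)*(b + b) = -5 + (4 + b)*(2*b) = -5 + 2*b*(4 + b))
F(-3 + q(-4, -5)*(-1)) - (-7907 - 1*(-5150)) = (-5 + 2*(-3 - 4*(-1))**2 + 8*(-3 - 4*(-1))) - (-7907 - 1*(-5150)) = (-5 + 2*(-3 + 4)**2 + 8*(-3 + 4)) - (-7907 + 5150) = (-5 + 2*1**2 + 8*1) - 1*(-2757) = (-5 + 2*1 + 8) + 2757 = (-5 + 2 + 8) + 2757 = 5 + 2757 = 2762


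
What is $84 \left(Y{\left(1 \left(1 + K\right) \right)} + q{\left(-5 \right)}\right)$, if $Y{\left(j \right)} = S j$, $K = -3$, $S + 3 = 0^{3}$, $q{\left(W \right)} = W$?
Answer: $84$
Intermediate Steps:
$S = -3$ ($S = -3 + 0^{3} = -3 + 0 = -3$)
$Y{\left(j \right)} = - 3 j$
$84 \left(Y{\left(1 \left(1 + K\right) \right)} + q{\left(-5 \right)}\right) = 84 \left(- 3 \cdot 1 \left(1 - 3\right) - 5\right) = 84 \left(- 3 \cdot 1 \left(-2\right) - 5\right) = 84 \left(\left(-3\right) \left(-2\right) - 5\right) = 84 \left(6 - 5\right) = 84 \cdot 1 = 84$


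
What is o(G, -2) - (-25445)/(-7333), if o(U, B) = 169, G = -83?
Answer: 1213832/7333 ≈ 165.53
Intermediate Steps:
o(G, -2) - (-25445)/(-7333) = 169 - (-25445)/(-7333) = 169 - (-25445)*(-1)/7333 = 169 - 1*25445/7333 = 169 - 25445/7333 = 1213832/7333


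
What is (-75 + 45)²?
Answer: 900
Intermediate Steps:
(-75 + 45)² = (-30)² = 900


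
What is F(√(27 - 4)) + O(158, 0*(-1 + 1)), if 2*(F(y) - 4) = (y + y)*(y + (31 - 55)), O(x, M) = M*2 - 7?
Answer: 20 - 24*√23 ≈ -95.100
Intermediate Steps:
O(x, M) = -7 + 2*M (O(x, M) = 2*M - 7 = -7 + 2*M)
F(y) = 4 + y*(-24 + y) (F(y) = 4 + ((y + y)*(y + (31 - 55)))/2 = 4 + ((2*y)*(y - 24))/2 = 4 + ((2*y)*(-24 + y))/2 = 4 + (2*y*(-24 + y))/2 = 4 + y*(-24 + y))
F(√(27 - 4)) + O(158, 0*(-1 + 1)) = (4 + (√(27 - 4))² - 24*√(27 - 4)) + (-7 + 2*(0*(-1 + 1))) = (4 + (√23)² - 24*√23) + (-7 + 2*(0*0)) = (4 + 23 - 24*√23) + (-7 + 2*0) = (27 - 24*√23) + (-7 + 0) = (27 - 24*√23) - 7 = 20 - 24*√23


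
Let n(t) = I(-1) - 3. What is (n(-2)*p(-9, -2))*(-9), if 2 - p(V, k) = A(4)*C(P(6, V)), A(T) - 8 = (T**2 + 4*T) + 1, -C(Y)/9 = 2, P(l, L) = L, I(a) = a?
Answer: 26640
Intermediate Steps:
C(Y) = -18 (C(Y) = -9*2 = -18)
A(T) = 9 + T**2 + 4*T (A(T) = 8 + ((T**2 + 4*T) + 1) = 8 + (1 + T**2 + 4*T) = 9 + T**2 + 4*T)
p(V, k) = 740 (p(V, k) = 2 - (9 + 4**2 + 4*4)*(-18) = 2 - (9 + 16 + 16)*(-18) = 2 - 41*(-18) = 2 - 1*(-738) = 2 + 738 = 740)
n(t) = -4 (n(t) = -1 - 3 = -4)
(n(-2)*p(-9, -2))*(-9) = -4*740*(-9) = -2960*(-9) = 26640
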